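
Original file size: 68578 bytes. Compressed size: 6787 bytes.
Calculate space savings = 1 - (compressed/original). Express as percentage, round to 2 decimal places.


ratio = compressed/original = 6787/68578 = 0.098968
savings = 1 - ratio = 1 - 0.098968 = 0.901032
as a percentage: 0.901032 * 100 = 90.1%

Space savings = 1 - 6787/68578 = 90.1%


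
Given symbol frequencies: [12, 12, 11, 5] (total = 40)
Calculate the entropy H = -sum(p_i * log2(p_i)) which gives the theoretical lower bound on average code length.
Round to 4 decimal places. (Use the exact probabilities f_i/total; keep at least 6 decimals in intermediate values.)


Per-symbol terms -p_i * log2(p_i) with p_i = f_i/40:
  p = 12/40 = 0.300000: log2(p) = -1.736966, -p*log2(p) = 0.521090
  p = 12/40 = 0.300000: log2(p) = -1.736966, -p*log2(p) = 0.521090
  p = 11/40 = 0.275000: log2(p) = -1.862496, -p*log2(p) = 0.512187
  p = 5/40 = 0.125000: log2(p) = -3.000000, -p*log2(p) = 0.375000
H = 0.521090 + 0.521090 + 0.512187 + 0.375000 = 1.929367

H = 1.9294 bits/symbol


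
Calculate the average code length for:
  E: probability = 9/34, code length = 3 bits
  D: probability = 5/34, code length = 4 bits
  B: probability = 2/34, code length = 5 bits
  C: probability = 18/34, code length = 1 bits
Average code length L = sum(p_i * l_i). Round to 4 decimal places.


Weighted contributions p_i * l_i:
  E: (9/34) * 3 = 27/34
  D: (5/34) * 4 = 20/34
  B: (2/34) * 5 = 10/34
  C: (18/34) * 1 = 18/34
Sum = (27 + 20 + 10 + 18)/34 = 75/34

L = 75/34 = 2.2059 bits/symbol


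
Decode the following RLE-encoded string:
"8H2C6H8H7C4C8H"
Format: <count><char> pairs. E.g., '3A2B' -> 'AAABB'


Expanding each <count><char> pair:
  8H -> 'HHHHHHHH'
  2C -> 'CC'
  6H -> 'HHHHHH'
  8H -> 'HHHHHHHH'
  7C -> 'CCCCCCC'
  4C -> 'CCCC'
  8H -> 'HHHHHHHH'

Decoded = HHHHHHHHCCHHHHHHHHHHHHHHCCCCCCCCCCCHHHHHHHH


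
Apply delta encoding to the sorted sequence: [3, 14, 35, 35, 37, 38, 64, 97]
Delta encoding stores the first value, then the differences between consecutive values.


First value: 3
Deltas:
  14 - 3 = 11
  35 - 14 = 21
  35 - 35 = 0
  37 - 35 = 2
  38 - 37 = 1
  64 - 38 = 26
  97 - 64 = 33


Delta encoded: [3, 11, 21, 0, 2, 1, 26, 33]


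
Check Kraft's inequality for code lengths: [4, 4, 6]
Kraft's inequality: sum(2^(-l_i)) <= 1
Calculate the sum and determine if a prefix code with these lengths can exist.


Sum = 2^(-4) + 2^(-4) + 2^(-6)
    = 0.0625 + 0.0625 + 0.015625
    = 9/64 = 0.140625
Since 0.140625 <= 1, Kraft's inequality IS satisfied.
A prefix code with these lengths CAN exist.

Kraft sum = 0.140625. Satisfied.


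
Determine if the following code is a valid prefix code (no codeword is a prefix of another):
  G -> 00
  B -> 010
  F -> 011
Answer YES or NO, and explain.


Checking each pair (does one codeword prefix another?):
  G='00' vs B='010': no prefix
  G='00' vs F='011': no prefix
  B='010' vs G='00': no prefix
  B='010' vs F='011': no prefix
  F='011' vs G='00': no prefix
  F='011' vs B='010': no prefix
No violation found over all pairs.

YES -- this is a valid prefix code. No codeword is a prefix of any other codeword.


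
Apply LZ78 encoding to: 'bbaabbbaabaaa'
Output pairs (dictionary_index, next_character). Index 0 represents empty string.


LZ78 encoding steps:
Dictionary: {0: ''}
Step 1: w='' (idx 0), next='b' -> output (0, 'b'), add 'b' as idx 1
Step 2: w='b' (idx 1), next='a' -> output (1, 'a'), add 'ba' as idx 2
Step 3: w='' (idx 0), next='a' -> output (0, 'a'), add 'a' as idx 3
Step 4: w='b' (idx 1), next='b' -> output (1, 'b'), add 'bb' as idx 4
Step 5: w='ba' (idx 2), next='a' -> output (2, 'a'), add 'baa' as idx 5
Step 6: w='baa' (idx 5), next='a' -> output (5, 'a'), add 'baaa' as idx 6


Encoded: [(0, 'b'), (1, 'a'), (0, 'a'), (1, 'b'), (2, 'a'), (5, 'a')]


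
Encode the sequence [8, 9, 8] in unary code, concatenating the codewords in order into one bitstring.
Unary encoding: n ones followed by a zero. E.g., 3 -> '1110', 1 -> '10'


Encode each number as n ones followed by a terminating 0:
  8 -> 111111110 (9 bits)
  9 -> 1111111110 (10 bits)
  8 -> 111111110 (9 bits)
Total length = 9 + 10 + 9 = 28 bits.

Unary([8, 9, 8]) = 1111111101111111110111111110 (28 bits)


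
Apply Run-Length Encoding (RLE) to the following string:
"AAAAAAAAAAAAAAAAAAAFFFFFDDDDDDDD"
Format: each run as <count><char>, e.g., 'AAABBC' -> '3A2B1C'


Scanning runs left to right:
  i=0: run of 'A' x 19 -> '19A'
  i=19: run of 'F' x 5 -> '5F'
  i=24: run of 'D' x 8 -> '8D'

RLE = 19A5F8D


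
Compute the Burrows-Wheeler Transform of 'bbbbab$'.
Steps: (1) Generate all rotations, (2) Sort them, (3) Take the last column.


Rotations (sorted):
  0: $bbbbab -> last char: b
  1: ab$bbbb -> last char: b
  2: b$bbbba -> last char: a
  3: bab$bbb -> last char: b
  4: bbab$bb -> last char: b
  5: bbbab$b -> last char: b
  6: bbbbab$ -> last char: $


BWT = bbabbb$


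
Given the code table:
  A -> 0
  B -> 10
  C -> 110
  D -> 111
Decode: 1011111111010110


Decoding:
10 -> B
111 -> D
111 -> D
110 -> C
10 -> B
110 -> C


Result: BDDCBC


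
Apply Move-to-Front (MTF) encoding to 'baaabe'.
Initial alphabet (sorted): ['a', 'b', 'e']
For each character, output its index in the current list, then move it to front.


MTF encoding:
'b': index 1 in ['a', 'b', 'e'] -> ['b', 'a', 'e']
'a': index 1 in ['b', 'a', 'e'] -> ['a', 'b', 'e']
'a': index 0 in ['a', 'b', 'e'] -> ['a', 'b', 'e']
'a': index 0 in ['a', 'b', 'e'] -> ['a', 'b', 'e']
'b': index 1 in ['a', 'b', 'e'] -> ['b', 'a', 'e']
'e': index 2 in ['b', 'a', 'e'] -> ['e', 'b', 'a']


Output: [1, 1, 0, 0, 1, 2]


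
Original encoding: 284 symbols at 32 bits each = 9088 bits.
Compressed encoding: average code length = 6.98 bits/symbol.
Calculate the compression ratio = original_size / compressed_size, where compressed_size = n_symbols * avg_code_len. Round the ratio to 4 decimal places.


original_size = n_symbols * orig_bits = 284 * 32 = 9088 bits
compressed_size = n_symbols * avg_code_len = 284 * 6.98 = 1982.32 bits
ratio = original_size / compressed_size = 9088 / 1982.32 = 4.5845

Compression ratio = 4.5845


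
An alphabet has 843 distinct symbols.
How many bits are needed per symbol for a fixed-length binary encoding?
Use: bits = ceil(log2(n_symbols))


log2(843) = 9.7194
Bracket: 2^9 = 512 < 843 <= 2^10 = 1024
So ceil(log2(843)) = 10

bits = ceil(log2(843)) = ceil(9.7194) = 10 bits


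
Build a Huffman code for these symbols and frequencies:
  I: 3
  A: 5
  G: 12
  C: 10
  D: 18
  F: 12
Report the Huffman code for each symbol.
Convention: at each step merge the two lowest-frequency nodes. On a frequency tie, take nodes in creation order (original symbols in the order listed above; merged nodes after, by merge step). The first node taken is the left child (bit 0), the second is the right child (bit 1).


Huffman tree construction:
Step 1: Merge I(3) + A(5) = 8
Step 2: Merge (I+A)(8) + C(10) = 18
Step 3: Merge G(12) + F(12) = 24
Step 4: Merge D(18) + ((I+A)+C)(18) = 36
Step 5: Merge (G+F)(24) + (D+((I+A)+C))(36) = 60
Read each symbol's code off the tree from the root (left child = 0, right child = 1).

Codes:
  I: 1100 (length 4)
  A: 1101 (length 4)
  G: 00 (length 2)
  C: 111 (length 3)
  D: 10 (length 2)
  F: 01 (length 2)
Average code length: 146/60 = 2.4333 bits/symbol


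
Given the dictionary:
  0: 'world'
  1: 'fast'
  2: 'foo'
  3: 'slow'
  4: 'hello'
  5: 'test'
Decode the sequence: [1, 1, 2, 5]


Look up each index in the dictionary:
  1 -> 'fast'
  1 -> 'fast'
  2 -> 'foo'
  5 -> 'test'

Decoded: "fast fast foo test"


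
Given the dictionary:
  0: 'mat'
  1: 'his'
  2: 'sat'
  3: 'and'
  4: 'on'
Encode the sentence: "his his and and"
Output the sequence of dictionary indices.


Look up each word in the dictionary:
  'his' -> 1
  'his' -> 1
  'and' -> 3
  'and' -> 3

Encoded: [1, 1, 3, 3]


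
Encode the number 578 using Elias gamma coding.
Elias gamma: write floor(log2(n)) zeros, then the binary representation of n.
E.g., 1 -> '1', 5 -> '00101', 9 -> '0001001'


num_bits = floor(log2(578)) + 1 = 10
leading_zeros = num_bits - 1 = 9
binary(578) = 1001000010

Elias gamma(578) = '000000000' + '1001000010' = 0000000001001000010 (19 bits)


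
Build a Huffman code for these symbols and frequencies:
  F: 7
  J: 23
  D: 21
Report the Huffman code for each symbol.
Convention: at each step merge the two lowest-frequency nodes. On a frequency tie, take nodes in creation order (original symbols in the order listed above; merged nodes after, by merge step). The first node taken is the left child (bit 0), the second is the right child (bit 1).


Huffman tree construction:
Step 1: Merge F(7) + D(21) = 28
Step 2: Merge J(23) + (F+D)(28) = 51
Read each symbol's code off the tree from the root (left child = 0, right child = 1).

Codes:
  F: 10 (length 2)
  J: 0 (length 1)
  D: 11 (length 2)
Average code length: 79/51 = 1.5490 bits/symbol


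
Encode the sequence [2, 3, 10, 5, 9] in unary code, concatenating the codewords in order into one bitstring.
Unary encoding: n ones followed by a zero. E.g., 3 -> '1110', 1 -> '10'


Encode each number as n ones followed by a terminating 0:
  2 -> 110 (3 bits)
  3 -> 1110 (4 bits)
  10 -> 11111111110 (11 bits)
  5 -> 111110 (6 bits)
  9 -> 1111111110 (10 bits)
Total length = 3 + 4 + 11 + 6 + 10 = 34 bits.

Unary([2, 3, 10, 5, 9]) = 1101110111111111101111101111111110 (34 bits)


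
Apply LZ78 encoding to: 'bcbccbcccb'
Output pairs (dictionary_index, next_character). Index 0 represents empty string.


LZ78 encoding steps:
Dictionary: {0: ''}
Step 1: w='' (idx 0), next='b' -> output (0, 'b'), add 'b' as idx 1
Step 2: w='' (idx 0), next='c' -> output (0, 'c'), add 'c' as idx 2
Step 3: w='b' (idx 1), next='c' -> output (1, 'c'), add 'bc' as idx 3
Step 4: w='c' (idx 2), next='b' -> output (2, 'b'), add 'cb' as idx 4
Step 5: w='c' (idx 2), next='c' -> output (2, 'c'), add 'cc' as idx 5
Step 6: w='cb' (idx 4), end of input -> output (4, '')


Encoded: [(0, 'b'), (0, 'c'), (1, 'c'), (2, 'b'), (2, 'c'), (4, '')]


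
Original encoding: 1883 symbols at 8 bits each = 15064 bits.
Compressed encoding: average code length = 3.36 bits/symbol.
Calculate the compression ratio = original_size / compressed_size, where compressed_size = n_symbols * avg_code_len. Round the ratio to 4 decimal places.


original_size = n_symbols * orig_bits = 1883 * 8 = 15064 bits
compressed_size = n_symbols * avg_code_len = 1883 * 3.36 = 6326.88 bits
ratio = original_size / compressed_size = 15064 / 6326.88 = 2.381

Compression ratio = 2.381


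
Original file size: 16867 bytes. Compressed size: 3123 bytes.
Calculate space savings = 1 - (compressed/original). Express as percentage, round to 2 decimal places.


ratio = compressed/original = 3123/16867 = 0.185154
savings = 1 - ratio = 1 - 0.185154 = 0.814846
as a percentage: 0.814846 * 100 = 81.48%

Space savings = 1 - 3123/16867 = 81.48%


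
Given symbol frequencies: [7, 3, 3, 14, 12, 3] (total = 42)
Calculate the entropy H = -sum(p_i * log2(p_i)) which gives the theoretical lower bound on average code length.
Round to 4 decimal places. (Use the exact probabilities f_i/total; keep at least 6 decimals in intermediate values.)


Per-symbol terms -p_i * log2(p_i) with p_i = f_i/42:
  p = 7/42 = 0.166667: log2(p) = -2.584963, -p*log2(p) = 0.430827
  p = 3/42 = 0.071429: log2(p) = -3.807355, -p*log2(p) = 0.271954
  p = 3/42 = 0.071429: log2(p) = -3.807355, -p*log2(p) = 0.271954
  p = 14/42 = 0.333333: log2(p) = -1.584963, -p*log2(p) = 0.528321
  p = 12/42 = 0.285714: log2(p) = -1.807355, -p*log2(p) = 0.516387
  p = 3/42 = 0.071429: log2(p) = -3.807355, -p*log2(p) = 0.271954
H = 0.430827 + 0.271954 + 0.271954 + 0.528321 + 0.516387 + 0.271954 = 2.291397

H = 2.2914 bits/symbol


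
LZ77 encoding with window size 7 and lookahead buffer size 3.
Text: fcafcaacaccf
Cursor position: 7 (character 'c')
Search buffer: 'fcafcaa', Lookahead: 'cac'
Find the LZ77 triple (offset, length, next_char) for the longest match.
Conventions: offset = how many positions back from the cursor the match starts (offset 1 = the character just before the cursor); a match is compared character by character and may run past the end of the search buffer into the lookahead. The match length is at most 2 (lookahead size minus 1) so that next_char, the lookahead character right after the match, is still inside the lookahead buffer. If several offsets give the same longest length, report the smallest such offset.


Try each offset into the search buffer:
  offset=1 (pos 6, char 'a'): match length 0
  offset=2 (pos 5, char 'a'): match length 0
  offset=3 (pos 4, char 'c'): match length 2
  offset=4 (pos 3, char 'f'): match length 0
  offset=5 (pos 2, char 'a'): match length 0
  offset=6 (pos 1, char 'c'): match length 2
  offset=7 (pos 0, char 'f'): match length 0
Longest match has length 2, found at offsets 3, 6; take the smallest, offset 3.
next_char = character at position 7 + 2 = 9 -> 'c'

Best match: offset=3, length=2 (matching 'ca' starting at position 4)
LZ77 triple: (3, 2, 'c')


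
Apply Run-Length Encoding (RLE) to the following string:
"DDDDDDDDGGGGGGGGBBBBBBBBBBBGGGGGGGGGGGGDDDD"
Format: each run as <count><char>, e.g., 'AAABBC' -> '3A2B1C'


Scanning runs left to right:
  i=0: run of 'D' x 8 -> '8D'
  i=8: run of 'G' x 8 -> '8G'
  i=16: run of 'B' x 11 -> '11B'
  i=27: run of 'G' x 12 -> '12G'
  i=39: run of 'D' x 4 -> '4D'

RLE = 8D8G11B12G4D


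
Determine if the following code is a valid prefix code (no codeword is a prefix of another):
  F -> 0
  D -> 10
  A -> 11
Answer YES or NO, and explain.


Checking each pair (does one codeword prefix another?):
  F='0' vs D='10': no prefix
  F='0' vs A='11': no prefix
  D='10' vs F='0': no prefix
  D='10' vs A='11': no prefix
  A='11' vs F='0': no prefix
  A='11' vs D='10': no prefix
No violation found over all pairs.

YES -- this is a valid prefix code. No codeword is a prefix of any other codeword.


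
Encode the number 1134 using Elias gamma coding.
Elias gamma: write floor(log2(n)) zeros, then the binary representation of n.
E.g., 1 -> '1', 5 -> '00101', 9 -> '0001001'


num_bits = floor(log2(1134)) + 1 = 11
leading_zeros = num_bits - 1 = 10
binary(1134) = 10001101110

Elias gamma(1134) = '0000000000' + '10001101110' = 000000000010001101110 (21 bits)


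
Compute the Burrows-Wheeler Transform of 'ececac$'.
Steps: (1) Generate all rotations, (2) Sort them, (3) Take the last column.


Rotations (sorted):
  0: $ececac -> last char: c
  1: ac$ecec -> last char: c
  2: c$ececa -> last char: a
  3: cac$ece -> last char: e
  4: cecac$e -> last char: e
  5: ecac$ec -> last char: c
  6: ececac$ -> last char: $


BWT = ccaeec$


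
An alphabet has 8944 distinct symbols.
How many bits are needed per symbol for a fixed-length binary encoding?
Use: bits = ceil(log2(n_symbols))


log2(8944) = 13.1267
Bracket: 2^13 = 8192 < 8944 <= 2^14 = 16384
So ceil(log2(8944)) = 14

bits = ceil(log2(8944)) = ceil(13.1267) = 14 bits


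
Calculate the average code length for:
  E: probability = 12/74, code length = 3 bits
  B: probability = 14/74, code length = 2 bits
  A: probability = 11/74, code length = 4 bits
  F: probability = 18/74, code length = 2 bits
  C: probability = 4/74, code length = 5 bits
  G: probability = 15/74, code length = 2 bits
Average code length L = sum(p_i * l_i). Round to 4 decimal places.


Weighted contributions p_i * l_i:
  E: (12/74) * 3 = 36/74
  B: (14/74) * 2 = 28/74
  A: (11/74) * 4 = 44/74
  F: (18/74) * 2 = 36/74
  C: (4/74) * 5 = 20/74
  G: (15/74) * 2 = 30/74
Sum = (36 + 28 + 44 + 36 + 20 + 30)/74 = 194/74

L = 194/74 = 2.6216 bits/symbol


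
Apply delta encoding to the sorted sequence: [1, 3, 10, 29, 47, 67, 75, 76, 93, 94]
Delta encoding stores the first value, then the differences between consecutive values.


First value: 1
Deltas:
  3 - 1 = 2
  10 - 3 = 7
  29 - 10 = 19
  47 - 29 = 18
  67 - 47 = 20
  75 - 67 = 8
  76 - 75 = 1
  93 - 76 = 17
  94 - 93 = 1


Delta encoded: [1, 2, 7, 19, 18, 20, 8, 1, 17, 1]


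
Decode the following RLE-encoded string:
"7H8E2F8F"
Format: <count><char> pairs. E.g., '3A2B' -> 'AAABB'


Expanding each <count><char> pair:
  7H -> 'HHHHHHH'
  8E -> 'EEEEEEEE'
  2F -> 'FF'
  8F -> 'FFFFFFFF'

Decoded = HHHHHHHEEEEEEEEFFFFFFFFFF


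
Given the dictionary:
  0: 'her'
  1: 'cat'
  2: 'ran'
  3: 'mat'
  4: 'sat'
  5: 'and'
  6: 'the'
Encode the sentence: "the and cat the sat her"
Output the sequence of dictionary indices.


Look up each word in the dictionary:
  'the' -> 6
  'and' -> 5
  'cat' -> 1
  'the' -> 6
  'sat' -> 4
  'her' -> 0

Encoded: [6, 5, 1, 6, 4, 0]


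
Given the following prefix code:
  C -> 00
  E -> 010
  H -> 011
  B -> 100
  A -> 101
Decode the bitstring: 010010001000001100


Decoding step by step:
Bits 010 -> E
Bits 010 -> E
Bits 00 -> C
Bits 100 -> B
Bits 00 -> C
Bits 011 -> H
Bits 00 -> C


Decoded message: EECBCHC


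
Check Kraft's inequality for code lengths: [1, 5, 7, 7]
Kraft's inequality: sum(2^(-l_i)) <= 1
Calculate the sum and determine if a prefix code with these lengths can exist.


Sum = 2^(-1) + 2^(-5) + 2^(-7) + 2^(-7)
    = 0.5 + 0.03125 + 0.0078125 + 0.0078125
    = 70/128 = 0.546875
Since 0.546875 <= 1, Kraft's inequality IS satisfied.
A prefix code with these lengths CAN exist.

Kraft sum = 0.546875. Satisfied.


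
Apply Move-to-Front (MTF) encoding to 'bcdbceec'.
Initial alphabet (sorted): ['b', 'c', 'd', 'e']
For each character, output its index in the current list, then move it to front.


MTF encoding:
'b': index 0 in ['b', 'c', 'd', 'e'] -> ['b', 'c', 'd', 'e']
'c': index 1 in ['b', 'c', 'd', 'e'] -> ['c', 'b', 'd', 'e']
'd': index 2 in ['c', 'b', 'd', 'e'] -> ['d', 'c', 'b', 'e']
'b': index 2 in ['d', 'c', 'b', 'e'] -> ['b', 'd', 'c', 'e']
'c': index 2 in ['b', 'd', 'c', 'e'] -> ['c', 'b', 'd', 'e']
'e': index 3 in ['c', 'b', 'd', 'e'] -> ['e', 'c', 'b', 'd']
'e': index 0 in ['e', 'c', 'b', 'd'] -> ['e', 'c', 'b', 'd']
'c': index 1 in ['e', 'c', 'b', 'd'] -> ['c', 'e', 'b', 'd']


Output: [0, 1, 2, 2, 2, 3, 0, 1]


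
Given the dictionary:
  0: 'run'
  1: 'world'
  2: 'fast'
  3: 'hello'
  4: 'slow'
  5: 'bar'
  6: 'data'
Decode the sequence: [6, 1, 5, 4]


Look up each index in the dictionary:
  6 -> 'data'
  1 -> 'world'
  5 -> 'bar'
  4 -> 'slow'

Decoded: "data world bar slow"


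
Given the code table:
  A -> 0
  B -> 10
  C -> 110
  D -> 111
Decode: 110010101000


Decoding:
110 -> C
0 -> A
10 -> B
10 -> B
10 -> B
0 -> A
0 -> A


Result: CABBBAA


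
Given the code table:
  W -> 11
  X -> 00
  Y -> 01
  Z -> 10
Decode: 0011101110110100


Decoding:
00 -> X
11 -> W
10 -> Z
11 -> W
10 -> Z
11 -> W
01 -> Y
00 -> X


Result: XWZWZWYX


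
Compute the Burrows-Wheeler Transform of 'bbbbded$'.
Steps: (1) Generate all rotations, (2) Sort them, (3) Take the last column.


Rotations (sorted):
  0: $bbbbded -> last char: d
  1: bbbbded$ -> last char: $
  2: bbbded$b -> last char: b
  3: bbded$bb -> last char: b
  4: bded$bbb -> last char: b
  5: d$bbbbde -> last char: e
  6: ded$bbbb -> last char: b
  7: ed$bbbbd -> last char: d


BWT = d$bbbebd


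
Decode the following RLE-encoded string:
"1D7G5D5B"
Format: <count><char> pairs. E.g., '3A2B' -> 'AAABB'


Expanding each <count><char> pair:
  1D -> 'D'
  7G -> 'GGGGGGG'
  5D -> 'DDDDD'
  5B -> 'BBBBB'

Decoded = DGGGGGGGDDDDDBBBBB


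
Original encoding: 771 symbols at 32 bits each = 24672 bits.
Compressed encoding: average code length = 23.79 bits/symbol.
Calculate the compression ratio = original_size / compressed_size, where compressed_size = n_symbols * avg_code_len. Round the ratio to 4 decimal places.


original_size = n_symbols * orig_bits = 771 * 32 = 24672 bits
compressed_size = n_symbols * avg_code_len = 771 * 23.79 = 18342.09 bits
ratio = original_size / compressed_size = 24672 / 18342.09 = 1.3451

Compression ratio = 1.3451


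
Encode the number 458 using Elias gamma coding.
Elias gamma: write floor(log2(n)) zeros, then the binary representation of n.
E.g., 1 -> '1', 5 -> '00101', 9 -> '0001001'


num_bits = floor(log2(458)) + 1 = 9
leading_zeros = num_bits - 1 = 8
binary(458) = 111001010

Elias gamma(458) = '00000000' + '111001010' = 00000000111001010 (17 bits)


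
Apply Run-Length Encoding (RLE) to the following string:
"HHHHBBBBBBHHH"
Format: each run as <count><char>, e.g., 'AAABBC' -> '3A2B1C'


Scanning runs left to right:
  i=0: run of 'H' x 4 -> '4H'
  i=4: run of 'B' x 6 -> '6B'
  i=10: run of 'H' x 3 -> '3H'

RLE = 4H6B3H


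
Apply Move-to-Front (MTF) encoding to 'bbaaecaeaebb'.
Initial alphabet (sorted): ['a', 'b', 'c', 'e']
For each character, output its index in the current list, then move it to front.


MTF encoding:
'b': index 1 in ['a', 'b', 'c', 'e'] -> ['b', 'a', 'c', 'e']
'b': index 0 in ['b', 'a', 'c', 'e'] -> ['b', 'a', 'c', 'e']
'a': index 1 in ['b', 'a', 'c', 'e'] -> ['a', 'b', 'c', 'e']
'a': index 0 in ['a', 'b', 'c', 'e'] -> ['a', 'b', 'c', 'e']
'e': index 3 in ['a', 'b', 'c', 'e'] -> ['e', 'a', 'b', 'c']
'c': index 3 in ['e', 'a', 'b', 'c'] -> ['c', 'e', 'a', 'b']
'a': index 2 in ['c', 'e', 'a', 'b'] -> ['a', 'c', 'e', 'b']
'e': index 2 in ['a', 'c', 'e', 'b'] -> ['e', 'a', 'c', 'b']
'a': index 1 in ['e', 'a', 'c', 'b'] -> ['a', 'e', 'c', 'b']
'e': index 1 in ['a', 'e', 'c', 'b'] -> ['e', 'a', 'c', 'b']
'b': index 3 in ['e', 'a', 'c', 'b'] -> ['b', 'e', 'a', 'c']
'b': index 0 in ['b', 'e', 'a', 'c'] -> ['b', 'e', 'a', 'c']


Output: [1, 0, 1, 0, 3, 3, 2, 2, 1, 1, 3, 0]


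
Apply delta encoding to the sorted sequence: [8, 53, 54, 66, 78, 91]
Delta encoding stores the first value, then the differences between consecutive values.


First value: 8
Deltas:
  53 - 8 = 45
  54 - 53 = 1
  66 - 54 = 12
  78 - 66 = 12
  91 - 78 = 13


Delta encoded: [8, 45, 1, 12, 12, 13]


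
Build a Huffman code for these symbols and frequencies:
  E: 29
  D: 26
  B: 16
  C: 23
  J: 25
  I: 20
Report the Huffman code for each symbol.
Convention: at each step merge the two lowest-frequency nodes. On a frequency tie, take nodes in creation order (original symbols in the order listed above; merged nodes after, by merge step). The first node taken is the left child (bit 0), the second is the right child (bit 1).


Huffman tree construction:
Step 1: Merge B(16) + I(20) = 36
Step 2: Merge C(23) + J(25) = 48
Step 3: Merge D(26) + E(29) = 55
Step 4: Merge (B+I)(36) + (C+J)(48) = 84
Step 5: Merge (D+E)(55) + ((B+I)+(C+J))(84) = 139
Read each symbol's code off the tree from the root (left child = 0, right child = 1).

Codes:
  E: 01 (length 2)
  D: 00 (length 2)
  B: 100 (length 3)
  C: 110 (length 3)
  J: 111 (length 3)
  I: 101 (length 3)
Average code length: 362/139 = 2.6043 bits/symbol


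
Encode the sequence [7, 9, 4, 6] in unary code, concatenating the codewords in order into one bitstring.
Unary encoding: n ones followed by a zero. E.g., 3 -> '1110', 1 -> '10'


Encode each number as n ones followed by a terminating 0:
  7 -> 11111110 (8 bits)
  9 -> 1111111110 (10 bits)
  4 -> 11110 (5 bits)
  6 -> 1111110 (7 bits)
Total length = 8 + 10 + 5 + 7 = 30 bits.

Unary([7, 9, 4, 6]) = 111111101111111110111101111110 (30 bits)


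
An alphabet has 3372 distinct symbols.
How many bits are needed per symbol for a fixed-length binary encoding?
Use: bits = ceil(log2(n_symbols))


log2(3372) = 11.7194
Bracket: 2^11 = 2048 < 3372 <= 2^12 = 4096
So ceil(log2(3372)) = 12

bits = ceil(log2(3372)) = ceil(11.7194) = 12 bits


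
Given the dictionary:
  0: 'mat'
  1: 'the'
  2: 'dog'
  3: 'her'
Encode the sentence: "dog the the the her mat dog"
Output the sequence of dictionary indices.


Look up each word in the dictionary:
  'dog' -> 2
  'the' -> 1
  'the' -> 1
  'the' -> 1
  'her' -> 3
  'mat' -> 0
  'dog' -> 2

Encoded: [2, 1, 1, 1, 3, 0, 2]


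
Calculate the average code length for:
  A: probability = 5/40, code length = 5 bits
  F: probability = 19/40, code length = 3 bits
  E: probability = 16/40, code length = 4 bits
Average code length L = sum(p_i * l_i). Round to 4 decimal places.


Weighted contributions p_i * l_i:
  A: (5/40) * 5 = 25/40
  F: (19/40) * 3 = 57/40
  E: (16/40) * 4 = 64/40
Sum = (25 + 57 + 64)/40 = 146/40

L = 146/40 = 3.6500 bits/symbol


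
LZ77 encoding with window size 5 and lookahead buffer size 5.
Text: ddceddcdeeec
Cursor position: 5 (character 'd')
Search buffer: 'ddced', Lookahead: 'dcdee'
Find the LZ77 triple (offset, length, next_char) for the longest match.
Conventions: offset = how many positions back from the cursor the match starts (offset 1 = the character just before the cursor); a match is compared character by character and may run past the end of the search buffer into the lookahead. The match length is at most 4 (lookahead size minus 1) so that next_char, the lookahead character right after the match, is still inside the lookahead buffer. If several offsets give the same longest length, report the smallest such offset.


Try each offset into the search buffer:
  offset=1 (pos 4, char 'd'): match length 1
  offset=2 (pos 3, char 'e'): match length 0
  offset=3 (pos 2, char 'c'): match length 0
  offset=4 (pos 1, char 'd'): match length 2
  offset=5 (pos 0, char 'd'): match length 1
Longest match has length 2 at offset 4.
next_char = character at position 5 + 2 = 7 -> 'd'

Best match: offset=4, length=2 (matching 'dc' starting at position 1)
LZ77 triple: (4, 2, 'd')


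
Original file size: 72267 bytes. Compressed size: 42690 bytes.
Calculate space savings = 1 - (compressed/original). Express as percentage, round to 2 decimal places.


ratio = compressed/original = 42690/72267 = 0.590726
savings = 1 - ratio = 1 - 0.590726 = 0.409274
as a percentage: 0.409274 * 100 = 40.93%

Space savings = 1 - 42690/72267 = 40.93%


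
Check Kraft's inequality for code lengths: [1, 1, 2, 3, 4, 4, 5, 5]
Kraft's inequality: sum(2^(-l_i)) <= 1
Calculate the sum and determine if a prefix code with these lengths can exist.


Sum = 2^(-1) + 2^(-1) + 2^(-2) + 2^(-3) + 2^(-4) + 2^(-4) + 2^(-5) + 2^(-5)
    = 0.5 + 0.5 + 0.25 + 0.125 + 0.0625 + 0.0625 + 0.03125 + 0.03125
    = 50/32 = 1.5625
Since 1.5625 > 1, Kraft's inequality is NOT satisfied.
A prefix code with these lengths CANNOT exist.

Kraft sum = 1.5625. Not satisfied.


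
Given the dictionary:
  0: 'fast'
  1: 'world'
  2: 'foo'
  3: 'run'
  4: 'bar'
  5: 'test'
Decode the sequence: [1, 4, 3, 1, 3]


Look up each index in the dictionary:
  1 -> 'world'
  4 -> 'bar'
  3 -> 'run'
  1 -> 'world'
  3 -> 'run'

Decoded: "world bar run world run"


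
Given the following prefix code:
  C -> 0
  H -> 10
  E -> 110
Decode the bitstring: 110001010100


Decoding step by step:
Bits 110 -> E
Bits 0 -> C
Bits 0 -> C
Bits 10 -> H
Bits 10 -> H
Bits 10 -> H
Bits 0 -> C


Decoded message: ECCHHHC


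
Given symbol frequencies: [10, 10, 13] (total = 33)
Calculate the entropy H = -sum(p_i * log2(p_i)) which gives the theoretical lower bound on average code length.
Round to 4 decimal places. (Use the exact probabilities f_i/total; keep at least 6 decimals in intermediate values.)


Per-symbol terms -p_i * log2(p_i) with p_i = f_i/33:
  p = 10/33 = 0.303030: log2(p) = -1.722466, -p*log2(p) = 0.521959
  p = 10/33 = 0.303030: log2(p) = -1.722466, -p*log2(p) = 0.521959
  p = 13/33 = 0.393939: log2(p) = -1.343954, -p*log2(p) = 0.529437
H = 0.521959 + 0.521959 + 0.529437 = 1.573355

H = 1.5734 bits/symbol


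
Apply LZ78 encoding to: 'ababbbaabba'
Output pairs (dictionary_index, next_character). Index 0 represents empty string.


LZ78 encoding steps:
Dictionary: {0: ''}
Step 1: w='' (idx 0), next='a' -> output (0, 'a'), add 'a' as idx 1
Step 2: w='' (idx 0), next='b' -> output (0, 'b'), add 'b' as idx 2
Step 3: w='a' (idx 1), next='b' -> output (1, 'b'), add 'ab' as idx 3
Step 4: w='b' (idx 2), next='b' -> output (2, 'b'), add 'bb' as idx 4
Step 5: w='a' (idx 1), next='a' -> output (1, 'a'), add 'aa' as idx 5
Step 6: w='bb' (idx 4), next='a' -> output (4, 'a'), add 'bba' as idx 6


Encoded: [(0, 'a'), (0, 'b'), (1, 'b'), (2, 'b'), (1, 'a'), (4, 'a')]


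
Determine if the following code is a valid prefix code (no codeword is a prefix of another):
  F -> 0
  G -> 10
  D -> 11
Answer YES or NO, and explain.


Checking each pair (does one codeword prefix another?):
  F='0' vs G='10': no prefix
  F='0' vs D='11': no prefix
  G='10' vs F='0': no prefix
  G='10' vs D='11': no prefix
  D='11' vs F='0': no prefix
  D='11' vs G='10': no prefix
No violation found over all pairs.

YES -- this is a valid prefix code. No codeword is a prefix of any other codeword.


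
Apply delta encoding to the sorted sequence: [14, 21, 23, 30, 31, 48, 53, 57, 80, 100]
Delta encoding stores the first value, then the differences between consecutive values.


First value: 14
Deltas:
  21 - 14 = 7
  23 - 21 = 2
  30 - 23 = 7
  31 - 30 = 1
  48 - 31 = 17
  53 - 48 = 5
  57 - 53 = 4
  80 - 57 = 23
  100 - 80 = 20


Delta encoded: [14, 7, 2, 7, 1, 17, 5, 4, 23, 20]


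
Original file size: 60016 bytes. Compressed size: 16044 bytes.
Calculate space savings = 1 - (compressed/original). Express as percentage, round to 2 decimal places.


ratio = compressed/original = 16044/60016 = 0.267329
savings = 1 - ratio = 1 - 0.267329 = 0.732671
as a percentage: 0.732671 * 100 = 73.27%

Space savings = 1 - 16044/60016 = 73.27%


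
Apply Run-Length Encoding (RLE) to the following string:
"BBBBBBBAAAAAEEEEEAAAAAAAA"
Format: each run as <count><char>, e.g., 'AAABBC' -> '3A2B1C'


Scanning runs left to right:
  i=0: run of 'B' x 7 -> '7B'
  i=7: run of 'A' x 5 -> '5A'
  i=12: run of 'E' x 5 -> '5E'
  i=17: run of 'A' x 8 -> '8A'

RLE = 7B5A5E8A


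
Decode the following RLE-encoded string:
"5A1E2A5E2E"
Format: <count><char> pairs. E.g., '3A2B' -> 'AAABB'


Expanding each <count><char> pair:
  5A -> 'AAAAA'
  1E -> 'E'
  2A -> 'AA'
  5E -> 'EEEEE'
  2E -> 'EE'

Decoded = AAAAAEAAEEEEEEE


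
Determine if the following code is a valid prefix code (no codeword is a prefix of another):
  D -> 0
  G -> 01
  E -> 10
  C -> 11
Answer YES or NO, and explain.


Checking each pair (does one codeword prefix another?):
  D='0' vs G='01': prefix -- VIOLATION

NO -- this is NOT a valid prefix code. D (0) is a prefix of G (01).


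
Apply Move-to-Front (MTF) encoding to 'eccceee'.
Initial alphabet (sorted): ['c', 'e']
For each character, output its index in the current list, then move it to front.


MTF encoding:
'e': index 1 in ['c', 'e'] -> ['e', 'c']
'c': index 1 in ['e', 'c'] -> ['c', 'e']
'c': index 0 in ['c', 'e'] -> ['c', 'e']
'c': index 0 in ['c', 'e'] -> ['c', 'e']
'e': index 1 in ['c', 'e'] -> ['e', 'c']
'e': index 0 in ['e', 'c'] -> ['e', 'c']
'e': index 0 in ['e', 'c'] -> ['e', 'c']


Output: [1, 1, 0, 0, 1, 0, 0]


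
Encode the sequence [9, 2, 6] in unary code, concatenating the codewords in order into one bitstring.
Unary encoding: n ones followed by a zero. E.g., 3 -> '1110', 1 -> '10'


Encode each number as n ones followed by a terminating 0:
  9 -> 1111111110 (10 bits)
  2 -> 110 (3 bits)
  6 -> 1111110 (7 bits)
Total length = 10 + 3 + 7 = 20 bits.

Unary([9, 2, 6]) = 11111111101101111110 (20 bits)


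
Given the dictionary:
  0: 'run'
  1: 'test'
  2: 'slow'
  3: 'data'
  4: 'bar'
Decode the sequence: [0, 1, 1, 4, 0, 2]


Look up each index in the dictionary:
  0 -> 'run'
  1 -> 'test'
  1 -> 'test'
  4 -> 'bar'
  0 -> 'run'
  2 -> 'slow'

Decoded: "run test test bar run slow"


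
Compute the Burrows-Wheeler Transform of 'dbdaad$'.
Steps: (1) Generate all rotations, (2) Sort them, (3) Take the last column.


Rotations (sorted):
  0: $dbdaad -> last char: d
  1: aad$dbd -> last char: d
  2: ad$dbda -> last char: a
  3: bdaad$d -> last char: d
  4: d$dbdaa -> last char: a
  5: daad$db -> last char: b
  6: dbdaad$ -> last char: $


BWT = ddadab$


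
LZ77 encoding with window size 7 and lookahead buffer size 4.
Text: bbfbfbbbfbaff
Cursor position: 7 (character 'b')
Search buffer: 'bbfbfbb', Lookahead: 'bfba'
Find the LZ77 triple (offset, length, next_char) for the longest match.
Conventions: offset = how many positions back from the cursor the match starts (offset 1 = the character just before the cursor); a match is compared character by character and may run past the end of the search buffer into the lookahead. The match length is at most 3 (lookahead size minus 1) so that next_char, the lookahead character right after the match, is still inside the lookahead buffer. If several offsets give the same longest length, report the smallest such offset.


Try each offset into the search buffer:
  offset=1 (pos 6, char 'b'): match length 1
  offset=2 (pos 5, char 'b'): match length 1
  offset=3 (pos 4, char 'f'): match length 0
  offset=4 (pos 3, char 'b'): match length 3
  offset=5 (pos 2, char 'f'): match length 0
  offset=6 (pos 1, char 'b'): match length 3
  offset=7 (pos 0, char 'b'): match length 1
Longest match has length 3, found at offsets 4, 6; take the smallest, offset 4.
next_char = character at position 7 + 3 = 10 -> 'a'

Best match: offset=4, length=3 (matching 'bfb' starting at position 3)
LZ77 triple: (4, 3, 'a')


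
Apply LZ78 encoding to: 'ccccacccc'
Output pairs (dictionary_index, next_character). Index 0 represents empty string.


LZ78 encoding steps:
Dictionary: {0: ''}
Step 1: w='' (idx 0), next='c' -> output (0, 'c'), add 'c' as idx 1
Step 2: w='c' (idx 1), next='c' -> output (1, 'c'), add 'cc' as idx 2
Step 3: w='c' (idx 1), next='a' -> output (1, 'a'), add 'ca' as idx 3
Step 4: w='cc' (idx 2), next='c' -> output (2, 'c'), add 'ccc' as idx 4
Step 5: w='c' (idx 1), end of input -> output (1, '')


Encoded: [(0, 'c'), (1, 'c'), (1, 'a'), (2, 'c'), (1, '')]


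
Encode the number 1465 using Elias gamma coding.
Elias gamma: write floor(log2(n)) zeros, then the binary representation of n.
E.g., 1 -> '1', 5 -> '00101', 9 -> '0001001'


num_bits = floor(log2(1465)) + 1 = 11
leading_zeros = num_bits - 1 = 10
binary(1465) = 10110111001

Elias gamma(1465) = '0000000000' + '10110111001' = 000000000010110111001 (21 bits)


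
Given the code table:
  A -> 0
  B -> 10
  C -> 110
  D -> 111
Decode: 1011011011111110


Decoding:
10 -> B
110 -> C
110 -> C
111 -> D
111 -> D
10 -> B


Result: BCCDDB


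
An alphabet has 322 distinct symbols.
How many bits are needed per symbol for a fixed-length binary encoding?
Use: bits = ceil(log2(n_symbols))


log2(322) = 8.3309
Bracket: 2^8 = 256 < 322 <= 2^9 = 512
So ceil(log2(322)) = 9

bits = ceil(log2(322)) = ceil(8.3309) = 9 bits


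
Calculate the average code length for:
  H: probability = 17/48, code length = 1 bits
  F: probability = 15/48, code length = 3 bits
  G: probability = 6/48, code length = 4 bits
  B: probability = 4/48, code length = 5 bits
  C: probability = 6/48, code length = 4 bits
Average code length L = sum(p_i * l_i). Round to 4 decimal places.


Weighted contributions p_i * l_i:
  H: (17/48) * 1 = 17/48
  F: (15/48) * 3 = 45/48
  G: (6/48) * 4 = 24/48
  B: (4/48) * 5 = 20/48
  C: (6/48) * 4 = 24/48
Sum = (17 + 45 + 24 + 20 + 24)/48 = 130/48

L = 130/48 = 2.7083 bits/symbol


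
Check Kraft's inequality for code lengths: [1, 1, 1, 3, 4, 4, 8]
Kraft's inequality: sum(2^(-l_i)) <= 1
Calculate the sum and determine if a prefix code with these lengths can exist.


Sum = 2^(-1) + 2^(-1) + 2^(-1) + 2^(-3) + 2^(-4) + 2^(-4) + 2^(-8)
    = 0.5 + 0.5 + 0.5 + 0.125 + 0.0625 + 0.0625 + 0.00390625
    = 449/256 = 1.75390625
Since 1.75390625 > 1, Kraft's inequality is NOT satisfied.
A prefix code with these lengths CANNOT exist.

Kraft sum = 1.75390625. Not satisfied.


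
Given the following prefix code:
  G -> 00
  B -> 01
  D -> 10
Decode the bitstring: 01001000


Decoding step by step:
Bits 01 -> B
Bits 00 -> G
Bits 10 -> D
Bits 00 -> G


Decoded message: BGDG


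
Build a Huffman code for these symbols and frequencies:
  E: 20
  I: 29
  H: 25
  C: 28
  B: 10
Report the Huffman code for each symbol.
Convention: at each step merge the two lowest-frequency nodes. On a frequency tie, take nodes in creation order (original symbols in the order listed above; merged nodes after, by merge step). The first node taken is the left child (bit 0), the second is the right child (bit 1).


Huffman tree construction:
Step 1: Merge B(10) + E(20) = 30
Step 2: Merge H(25) + C(28) = 53
Step 3: Merge I(29) + (B+E)(30) = 59
Step 4: Merge (H+C)(53) + (I+(B+E))(59) = 112
Read each symbol's code off the tree from the root (left child = 0, right child = 1).

Codes:
  E: 111 (length 3)
  I: 10 (length 2)
  H: 00 (length 2)
  C: 01 (length 2)
  B: 110 (length 3)
Average code length: 254/112 = 2.2679 bits/symbol


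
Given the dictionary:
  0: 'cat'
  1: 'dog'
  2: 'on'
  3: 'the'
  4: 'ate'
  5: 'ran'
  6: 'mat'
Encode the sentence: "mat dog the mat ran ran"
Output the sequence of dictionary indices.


Look up each word in the dictionary:
  'mat' -> 6
  'dog' -> 1
  'the' -> 3
  'mat' -> 6
  'ran' -> 5
  'ran' -> 5

Encoded: [6, 1, 3, 6, 5, 5]


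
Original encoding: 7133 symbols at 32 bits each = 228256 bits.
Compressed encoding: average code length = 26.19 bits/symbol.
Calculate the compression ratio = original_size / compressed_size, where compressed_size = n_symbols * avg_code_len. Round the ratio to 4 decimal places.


original_size = n_symbols * orig_bits = 7133 * 32 = 228256 bits
compressed_size = n_symbols * avg_code_len = 7133 * 26.19 = 186813.27 bits
ratio = original_size / compressed_size = 228256 / 186813.27 = 1.2218

Compression ratio = 1.2218


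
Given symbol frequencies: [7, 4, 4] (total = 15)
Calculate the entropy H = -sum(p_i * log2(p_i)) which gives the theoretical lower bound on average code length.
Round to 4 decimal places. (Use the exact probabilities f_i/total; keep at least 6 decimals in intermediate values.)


Per-symbol terms -p_i * log2(p_i) with p_i = f_i/15:
  p = 7/15 = 0.466667: log2(p) = -1.099536, -p*log2(p) = 0.513117
  p = 4/15 = 0.266667: log2(p) = -1.906891, -p*log2(p) = 0.508504
  p = 4/15 = 0.266667: log2(p) = -1.906891, -p*log2(p) = 0.508504
H = 0.513117 + 0.508504 + 0.508504 = 1.530125

H = 1.5301 bits/symbol


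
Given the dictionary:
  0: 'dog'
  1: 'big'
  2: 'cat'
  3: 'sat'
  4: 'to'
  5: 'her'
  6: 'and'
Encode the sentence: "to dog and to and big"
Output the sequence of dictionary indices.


Look up each word in the dictionary:
  'to' -> 4
  'dog' -> 0
  'and' -> 6
  'to' -> 4
  'and' -> 6
  'big' -> 1

Encoded: [4, 0, 6, 4, 6, 1]


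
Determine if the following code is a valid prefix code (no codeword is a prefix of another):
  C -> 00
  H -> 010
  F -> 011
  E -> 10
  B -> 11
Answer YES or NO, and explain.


Checking each pair (does one codeword prefix another?):
  C='00' vs H='010': no prefix
  C='00' vs F='011': no prefix
  C='00' vs E='10': no prefix
  C='00' vs B='11': no prefix
  H='010' vs C='00': no prefix
  H='010' vs F='011': no prefix
  H='010' vs E='10': no prefix
  H='010' vs B='11': no prefix
  F='011' vs C='00': no prefix
  F='011' vs H='010': no prefix
  F='011' vs E='10': no prefix
  F='011' vs B='11': no prefix
  E='10' vs C='00': no prefix
  E='10' vs H='010': no prefix
  E='10' vs F='011': no prefix
  E='10' vs B='11': no prefix
  B='11' vs C='00': no prefix
  B='11' vs H='010': no prefix
  B='11' vs F='011': no prefix
  B='11' vs E='10': no prefix
No violation found over all pairs.

YES -- this is a valid prefix code. No codeword is a prefix of any other codeword.


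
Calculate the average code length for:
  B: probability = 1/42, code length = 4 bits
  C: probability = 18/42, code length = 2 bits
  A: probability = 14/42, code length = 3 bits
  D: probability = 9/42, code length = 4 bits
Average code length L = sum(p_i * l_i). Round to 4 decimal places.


Weighted contributions p_i * l_i:
  B: (1/42) * 4 = 4/42
  C: (18/42) * 2 = 36/42
  A: (14/42) * 3 = 42/42
  D: (9/42) * 4 = 36/42
Sum = (4 + 36 + 42 + 36)/42 = 118/42

L = 118/42 = 2.8095 bits/symbol


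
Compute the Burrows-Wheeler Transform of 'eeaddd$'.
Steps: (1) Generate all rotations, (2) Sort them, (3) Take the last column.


Rotations (sorted):
  0: $eeaddd -> last char: d
  1: addd$ee -> last char: e
  2: d$eeadd -> last char: d
  3: dd$eead -> last char: d
  4: ddd$eea -> last char: a
  5: eaddd$e -> last char: e
  6: eeaddd$ -> last char: $


BWT = deddae$
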